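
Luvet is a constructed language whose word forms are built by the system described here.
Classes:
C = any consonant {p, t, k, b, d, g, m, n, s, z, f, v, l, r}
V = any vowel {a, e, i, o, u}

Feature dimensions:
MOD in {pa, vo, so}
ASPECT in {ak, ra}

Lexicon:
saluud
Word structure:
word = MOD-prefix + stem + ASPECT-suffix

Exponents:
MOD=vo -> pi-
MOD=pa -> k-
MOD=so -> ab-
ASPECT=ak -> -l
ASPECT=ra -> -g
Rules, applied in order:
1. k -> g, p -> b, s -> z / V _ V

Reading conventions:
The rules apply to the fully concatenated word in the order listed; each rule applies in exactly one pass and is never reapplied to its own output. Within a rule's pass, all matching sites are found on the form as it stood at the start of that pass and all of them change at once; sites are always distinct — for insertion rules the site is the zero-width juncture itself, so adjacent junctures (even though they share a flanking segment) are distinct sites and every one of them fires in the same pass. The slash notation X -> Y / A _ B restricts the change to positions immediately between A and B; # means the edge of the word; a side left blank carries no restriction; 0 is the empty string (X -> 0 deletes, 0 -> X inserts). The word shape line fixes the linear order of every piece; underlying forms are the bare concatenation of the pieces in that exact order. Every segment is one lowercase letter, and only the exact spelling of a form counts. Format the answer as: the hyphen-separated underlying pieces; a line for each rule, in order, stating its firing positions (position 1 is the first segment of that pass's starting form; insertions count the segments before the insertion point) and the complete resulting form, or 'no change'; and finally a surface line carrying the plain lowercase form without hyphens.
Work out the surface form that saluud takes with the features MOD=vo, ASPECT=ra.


underlying: pi-saluud-g
1. k -> g, p -> b, s -> z / V _ V: fires at position(s) 3: pizaluudg
surface: pizaluudg


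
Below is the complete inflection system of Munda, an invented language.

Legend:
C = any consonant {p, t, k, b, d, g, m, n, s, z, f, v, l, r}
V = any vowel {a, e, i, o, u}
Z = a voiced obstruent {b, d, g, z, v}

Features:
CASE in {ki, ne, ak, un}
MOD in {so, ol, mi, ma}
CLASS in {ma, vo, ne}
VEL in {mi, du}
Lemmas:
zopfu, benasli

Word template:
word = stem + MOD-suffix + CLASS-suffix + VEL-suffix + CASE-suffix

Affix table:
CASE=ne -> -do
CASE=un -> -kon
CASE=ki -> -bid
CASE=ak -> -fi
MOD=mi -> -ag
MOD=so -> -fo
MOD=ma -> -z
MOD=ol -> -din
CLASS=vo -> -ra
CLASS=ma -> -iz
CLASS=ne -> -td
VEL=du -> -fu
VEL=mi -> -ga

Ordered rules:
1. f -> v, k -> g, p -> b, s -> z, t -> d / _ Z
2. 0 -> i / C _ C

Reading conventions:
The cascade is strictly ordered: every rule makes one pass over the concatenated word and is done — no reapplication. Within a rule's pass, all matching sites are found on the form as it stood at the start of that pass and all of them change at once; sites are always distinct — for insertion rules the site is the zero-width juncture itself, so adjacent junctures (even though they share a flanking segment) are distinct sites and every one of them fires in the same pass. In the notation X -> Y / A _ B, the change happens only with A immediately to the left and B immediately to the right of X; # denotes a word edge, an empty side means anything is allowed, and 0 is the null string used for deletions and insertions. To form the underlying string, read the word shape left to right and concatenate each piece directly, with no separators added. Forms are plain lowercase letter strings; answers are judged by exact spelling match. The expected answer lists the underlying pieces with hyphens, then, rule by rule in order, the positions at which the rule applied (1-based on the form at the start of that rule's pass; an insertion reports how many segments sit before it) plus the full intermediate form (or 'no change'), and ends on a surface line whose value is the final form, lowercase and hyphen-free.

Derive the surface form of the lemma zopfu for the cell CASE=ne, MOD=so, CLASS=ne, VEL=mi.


underlying: zopfu-fo-td-ga-do
1. f -> v, k -> g, p -> b, s -> z, t -> d / _ Z: fires at position(s) 8: zopfufoddgado
2. 0 -> i / C _ C: inserts after position(s) 3, 8, 9: zopifufodidigado
surface: zopifufodidigado


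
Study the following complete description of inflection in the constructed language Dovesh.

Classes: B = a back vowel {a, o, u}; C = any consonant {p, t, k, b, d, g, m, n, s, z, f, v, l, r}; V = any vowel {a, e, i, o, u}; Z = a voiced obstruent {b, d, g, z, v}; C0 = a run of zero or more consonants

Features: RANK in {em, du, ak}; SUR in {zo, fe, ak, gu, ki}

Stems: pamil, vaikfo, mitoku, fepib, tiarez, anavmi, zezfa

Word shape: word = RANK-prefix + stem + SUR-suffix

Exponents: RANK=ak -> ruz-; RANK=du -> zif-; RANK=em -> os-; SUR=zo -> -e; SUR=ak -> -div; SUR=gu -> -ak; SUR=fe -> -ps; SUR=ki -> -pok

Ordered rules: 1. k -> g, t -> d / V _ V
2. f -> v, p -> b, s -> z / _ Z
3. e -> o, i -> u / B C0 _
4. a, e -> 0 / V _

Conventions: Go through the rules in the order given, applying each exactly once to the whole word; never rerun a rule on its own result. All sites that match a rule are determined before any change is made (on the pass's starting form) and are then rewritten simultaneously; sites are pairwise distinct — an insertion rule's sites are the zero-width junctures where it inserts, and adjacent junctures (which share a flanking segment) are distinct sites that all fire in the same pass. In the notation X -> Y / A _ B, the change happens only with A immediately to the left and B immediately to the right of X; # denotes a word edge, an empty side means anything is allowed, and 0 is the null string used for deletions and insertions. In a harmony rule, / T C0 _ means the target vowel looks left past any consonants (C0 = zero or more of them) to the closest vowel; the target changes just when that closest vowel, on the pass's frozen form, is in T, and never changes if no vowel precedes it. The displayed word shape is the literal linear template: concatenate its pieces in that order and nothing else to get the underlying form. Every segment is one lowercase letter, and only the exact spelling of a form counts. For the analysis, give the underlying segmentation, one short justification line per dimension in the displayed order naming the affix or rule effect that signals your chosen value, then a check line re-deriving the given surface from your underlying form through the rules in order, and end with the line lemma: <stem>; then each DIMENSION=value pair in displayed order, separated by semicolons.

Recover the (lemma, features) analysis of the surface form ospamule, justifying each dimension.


underlying: os-pamil-e
RANK=em - signalled by the affix os-
SUR=zo - signalled by the affix -e
check: ospamile -> ospamile -> ospamile -> ospamule -> ospamule
lemma: pamil; RANK=em; SUR=zo


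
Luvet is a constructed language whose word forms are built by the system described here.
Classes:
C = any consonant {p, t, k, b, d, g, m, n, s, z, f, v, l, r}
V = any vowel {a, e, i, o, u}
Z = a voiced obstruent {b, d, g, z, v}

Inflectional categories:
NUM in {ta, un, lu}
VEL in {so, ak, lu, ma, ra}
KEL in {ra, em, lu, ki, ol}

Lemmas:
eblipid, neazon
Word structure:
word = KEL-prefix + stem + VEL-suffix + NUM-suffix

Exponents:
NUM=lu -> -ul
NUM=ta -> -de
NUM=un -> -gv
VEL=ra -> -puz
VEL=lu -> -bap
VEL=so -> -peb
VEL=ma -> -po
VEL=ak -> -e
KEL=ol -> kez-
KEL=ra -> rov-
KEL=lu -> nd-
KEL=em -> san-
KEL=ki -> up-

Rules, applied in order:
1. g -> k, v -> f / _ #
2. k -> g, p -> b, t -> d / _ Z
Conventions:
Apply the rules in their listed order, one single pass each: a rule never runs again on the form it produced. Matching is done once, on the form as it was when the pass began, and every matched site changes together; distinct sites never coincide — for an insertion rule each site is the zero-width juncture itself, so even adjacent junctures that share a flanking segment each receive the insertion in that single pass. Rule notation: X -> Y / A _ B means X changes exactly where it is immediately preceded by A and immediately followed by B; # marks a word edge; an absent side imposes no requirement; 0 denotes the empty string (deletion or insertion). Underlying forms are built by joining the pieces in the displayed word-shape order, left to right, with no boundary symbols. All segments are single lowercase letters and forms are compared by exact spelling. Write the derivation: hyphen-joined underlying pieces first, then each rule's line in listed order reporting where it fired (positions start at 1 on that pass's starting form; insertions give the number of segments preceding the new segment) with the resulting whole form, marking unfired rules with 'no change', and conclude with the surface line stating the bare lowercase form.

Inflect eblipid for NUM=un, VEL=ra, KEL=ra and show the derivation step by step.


underlying: rov-eblipid-puz-gv
1. g -> k, v -> f / _ #: fires at position(s) 15: roveblipidpuzgf
2. k -> g, p -> b, t -> d / _ Z: no change
surface: roveblipidpuzgf


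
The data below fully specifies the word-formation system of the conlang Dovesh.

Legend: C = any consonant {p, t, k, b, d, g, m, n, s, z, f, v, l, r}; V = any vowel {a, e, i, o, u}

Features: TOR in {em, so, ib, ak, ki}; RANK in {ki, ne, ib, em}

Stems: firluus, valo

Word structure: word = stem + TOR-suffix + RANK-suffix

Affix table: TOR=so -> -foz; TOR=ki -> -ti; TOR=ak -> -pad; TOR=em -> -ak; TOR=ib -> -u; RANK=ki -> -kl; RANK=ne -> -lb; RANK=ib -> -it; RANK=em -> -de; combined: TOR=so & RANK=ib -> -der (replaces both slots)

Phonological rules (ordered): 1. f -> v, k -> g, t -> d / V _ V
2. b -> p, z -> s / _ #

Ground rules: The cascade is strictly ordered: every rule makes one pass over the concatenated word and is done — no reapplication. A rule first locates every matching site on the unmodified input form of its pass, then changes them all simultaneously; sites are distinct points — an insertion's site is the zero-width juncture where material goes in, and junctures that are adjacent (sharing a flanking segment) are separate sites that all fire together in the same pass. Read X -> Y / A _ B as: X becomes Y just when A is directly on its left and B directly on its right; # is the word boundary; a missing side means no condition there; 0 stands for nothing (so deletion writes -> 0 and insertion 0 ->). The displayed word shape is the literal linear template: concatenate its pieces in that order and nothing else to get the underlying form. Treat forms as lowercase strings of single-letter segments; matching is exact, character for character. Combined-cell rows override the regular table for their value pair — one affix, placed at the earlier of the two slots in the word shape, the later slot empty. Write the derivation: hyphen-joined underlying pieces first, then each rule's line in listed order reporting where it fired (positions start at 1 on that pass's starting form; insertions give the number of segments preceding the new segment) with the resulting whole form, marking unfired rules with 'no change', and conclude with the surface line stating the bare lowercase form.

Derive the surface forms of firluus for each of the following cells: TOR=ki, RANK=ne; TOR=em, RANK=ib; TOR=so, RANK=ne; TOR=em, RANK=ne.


cell TOR=ki, RANK=ne:
underlying: firluus-ti-lb
1. f -> v, k -> g, t -> d / V _ V: no change
2. b -> p, z -> s / _ #: fires at position(s) 11: firluustilp
surface: firluustilp

cell TOR=em, RANK=ib:
underlying: firluus-ak-it
1. f -> v, k -> g, t -> d / V _ V: fires at position(s) 9: firluusagit
2. b -> p, z -> s / _ #: no change
surface: firluusagit

cell TOR=so, RANK=ne:
underlying: firluus-foz-lb
1. f -> v, k -> g, t -> d / V _ V: no change
2. b -> p, z -> s / _ #: fires at position(s) 12: firluusfozlp
surface: firluusfozlp

cell TOR=em, RANK=ne:
underlying: firluus-ak-lb
1. f -> v, k -> g, t -> d / V _ V: no change
2. b -> p, z -> s / _ #: fires at position(s) 11: firluusaklp
surface: firluusaklp


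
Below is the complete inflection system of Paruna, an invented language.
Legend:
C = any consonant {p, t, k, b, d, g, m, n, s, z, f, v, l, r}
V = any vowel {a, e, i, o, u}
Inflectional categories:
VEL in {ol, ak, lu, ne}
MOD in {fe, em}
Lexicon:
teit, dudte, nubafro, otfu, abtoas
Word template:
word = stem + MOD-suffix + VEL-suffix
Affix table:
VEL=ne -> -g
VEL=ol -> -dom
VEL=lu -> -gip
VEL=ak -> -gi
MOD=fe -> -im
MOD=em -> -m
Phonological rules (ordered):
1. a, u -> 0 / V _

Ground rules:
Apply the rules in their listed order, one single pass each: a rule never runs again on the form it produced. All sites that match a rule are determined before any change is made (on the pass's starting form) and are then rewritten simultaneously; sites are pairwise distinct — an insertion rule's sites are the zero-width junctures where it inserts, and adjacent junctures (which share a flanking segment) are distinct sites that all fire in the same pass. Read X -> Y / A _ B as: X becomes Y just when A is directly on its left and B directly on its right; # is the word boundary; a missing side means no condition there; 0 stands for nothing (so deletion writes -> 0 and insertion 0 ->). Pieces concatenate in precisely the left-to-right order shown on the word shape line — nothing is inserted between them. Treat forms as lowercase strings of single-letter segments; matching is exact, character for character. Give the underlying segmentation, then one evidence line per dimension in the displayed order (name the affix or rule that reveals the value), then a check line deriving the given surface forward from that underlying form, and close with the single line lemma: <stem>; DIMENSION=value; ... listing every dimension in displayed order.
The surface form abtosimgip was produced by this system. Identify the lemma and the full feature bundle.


underlying: abtoas-im-gip
VEL=lu - signalled by the affix -gip
MOD=fe - signalled by the affix -im
check: abtoasimgip -> abtosimgip
lemma: abtoas; VEL=lu; MOD=fe


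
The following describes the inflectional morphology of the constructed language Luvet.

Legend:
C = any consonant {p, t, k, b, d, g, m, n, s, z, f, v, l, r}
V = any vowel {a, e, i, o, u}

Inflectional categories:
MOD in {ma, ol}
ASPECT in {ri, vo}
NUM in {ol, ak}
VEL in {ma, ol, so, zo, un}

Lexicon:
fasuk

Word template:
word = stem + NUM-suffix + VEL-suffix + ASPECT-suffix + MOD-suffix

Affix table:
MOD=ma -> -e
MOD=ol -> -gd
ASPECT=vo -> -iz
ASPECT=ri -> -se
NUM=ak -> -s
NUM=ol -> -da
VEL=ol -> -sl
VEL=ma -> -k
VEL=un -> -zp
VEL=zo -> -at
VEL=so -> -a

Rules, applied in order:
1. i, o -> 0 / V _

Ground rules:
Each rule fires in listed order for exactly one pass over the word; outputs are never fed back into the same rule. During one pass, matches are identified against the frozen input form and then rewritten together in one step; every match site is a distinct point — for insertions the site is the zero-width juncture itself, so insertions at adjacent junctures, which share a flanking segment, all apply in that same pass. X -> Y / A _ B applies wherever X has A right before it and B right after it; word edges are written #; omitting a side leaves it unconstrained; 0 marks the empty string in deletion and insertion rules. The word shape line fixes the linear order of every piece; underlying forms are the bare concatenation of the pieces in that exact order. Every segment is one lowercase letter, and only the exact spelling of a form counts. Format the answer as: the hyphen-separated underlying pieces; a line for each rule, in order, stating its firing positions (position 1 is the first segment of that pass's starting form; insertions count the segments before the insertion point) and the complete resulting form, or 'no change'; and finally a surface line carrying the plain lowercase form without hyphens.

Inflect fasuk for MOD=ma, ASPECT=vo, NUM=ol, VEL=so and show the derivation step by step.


underlying: fasuk-da-a-iz-e
1. i, o -> 0 / V _: fires at position(s) 9: fasukdaaze
surface: fasukdaaze


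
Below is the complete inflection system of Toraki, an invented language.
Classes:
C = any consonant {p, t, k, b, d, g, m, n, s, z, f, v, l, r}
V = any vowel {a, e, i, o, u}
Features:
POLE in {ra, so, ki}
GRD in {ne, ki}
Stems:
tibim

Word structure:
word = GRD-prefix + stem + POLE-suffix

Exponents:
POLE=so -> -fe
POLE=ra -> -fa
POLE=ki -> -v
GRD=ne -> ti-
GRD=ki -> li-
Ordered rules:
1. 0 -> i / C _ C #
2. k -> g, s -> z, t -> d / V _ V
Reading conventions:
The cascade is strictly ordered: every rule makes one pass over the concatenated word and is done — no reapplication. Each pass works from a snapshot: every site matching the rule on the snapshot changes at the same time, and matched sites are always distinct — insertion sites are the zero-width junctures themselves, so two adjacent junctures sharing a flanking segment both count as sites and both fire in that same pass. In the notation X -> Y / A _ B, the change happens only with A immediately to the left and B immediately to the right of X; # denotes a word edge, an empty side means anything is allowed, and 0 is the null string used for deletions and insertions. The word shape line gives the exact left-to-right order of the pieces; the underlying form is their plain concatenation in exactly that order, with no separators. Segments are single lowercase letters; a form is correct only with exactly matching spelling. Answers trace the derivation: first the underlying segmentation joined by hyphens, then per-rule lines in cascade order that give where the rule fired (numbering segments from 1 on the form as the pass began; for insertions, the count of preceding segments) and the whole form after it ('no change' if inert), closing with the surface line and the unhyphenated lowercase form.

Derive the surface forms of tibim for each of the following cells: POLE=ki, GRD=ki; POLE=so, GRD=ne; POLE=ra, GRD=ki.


cell POLE=ki, GRD=ki:
underlying: li-tibim-v
1. 0 -> i / C _ C #: inserts after position(s) 7: litibimiv
2. k -> g, s -> z, t -> d / V _ V: fires at position(s) 3: lidibimiv
surface: lidibimiv

cell POLE=so, GRD=ne:
underlying: ti-tibim-fe
1. 0 -> i / C _ C #: no change
2. k -> g, s -> z, t -> d / V _ V: fires at position(s) 3: tidibimfe
surface: tidibimfe

cell POLE=ra, GRD=ki:
underlying: li-tibim-fa
1. 0 -> i / C _ C #: no change
2. k -> g, s -> z, t -> d / V _ V: fires at position(s) 3: lidibimfa
surface: lidibimfa


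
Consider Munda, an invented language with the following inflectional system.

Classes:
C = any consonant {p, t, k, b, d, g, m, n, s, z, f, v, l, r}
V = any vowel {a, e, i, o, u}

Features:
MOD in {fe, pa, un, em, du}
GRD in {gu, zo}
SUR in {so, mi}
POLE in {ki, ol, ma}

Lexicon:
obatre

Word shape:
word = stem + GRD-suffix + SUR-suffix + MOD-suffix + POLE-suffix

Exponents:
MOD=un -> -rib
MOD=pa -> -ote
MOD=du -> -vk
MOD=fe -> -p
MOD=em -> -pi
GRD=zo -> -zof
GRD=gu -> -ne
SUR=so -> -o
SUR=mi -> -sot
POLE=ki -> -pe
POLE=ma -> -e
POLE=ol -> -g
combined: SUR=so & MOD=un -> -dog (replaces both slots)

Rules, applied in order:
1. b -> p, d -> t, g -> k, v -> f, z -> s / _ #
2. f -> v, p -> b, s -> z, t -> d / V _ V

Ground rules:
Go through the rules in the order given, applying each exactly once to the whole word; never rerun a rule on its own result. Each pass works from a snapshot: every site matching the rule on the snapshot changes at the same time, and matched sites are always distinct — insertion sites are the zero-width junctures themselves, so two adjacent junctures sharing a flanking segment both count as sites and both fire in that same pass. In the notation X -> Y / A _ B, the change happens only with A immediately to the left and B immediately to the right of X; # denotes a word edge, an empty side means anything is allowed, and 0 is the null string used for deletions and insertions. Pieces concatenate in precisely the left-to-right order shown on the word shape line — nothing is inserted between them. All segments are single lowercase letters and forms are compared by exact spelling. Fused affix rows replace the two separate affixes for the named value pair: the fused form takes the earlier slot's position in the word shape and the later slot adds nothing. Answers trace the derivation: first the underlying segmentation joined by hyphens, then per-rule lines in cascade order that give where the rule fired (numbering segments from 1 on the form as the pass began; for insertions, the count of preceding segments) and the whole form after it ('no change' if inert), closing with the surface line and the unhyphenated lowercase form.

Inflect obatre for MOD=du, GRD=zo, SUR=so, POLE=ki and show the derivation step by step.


underlying: obatre-zof-o-vk-pe
1. b -> p, d -> t, g -> k, v -> f, z -> s / _ #: no change
2. f -> v, p -> b, s -> z, t -> d / V _ V: fires at position(s) 9: obatrezovovkpe
surface: obatrezovovkpe


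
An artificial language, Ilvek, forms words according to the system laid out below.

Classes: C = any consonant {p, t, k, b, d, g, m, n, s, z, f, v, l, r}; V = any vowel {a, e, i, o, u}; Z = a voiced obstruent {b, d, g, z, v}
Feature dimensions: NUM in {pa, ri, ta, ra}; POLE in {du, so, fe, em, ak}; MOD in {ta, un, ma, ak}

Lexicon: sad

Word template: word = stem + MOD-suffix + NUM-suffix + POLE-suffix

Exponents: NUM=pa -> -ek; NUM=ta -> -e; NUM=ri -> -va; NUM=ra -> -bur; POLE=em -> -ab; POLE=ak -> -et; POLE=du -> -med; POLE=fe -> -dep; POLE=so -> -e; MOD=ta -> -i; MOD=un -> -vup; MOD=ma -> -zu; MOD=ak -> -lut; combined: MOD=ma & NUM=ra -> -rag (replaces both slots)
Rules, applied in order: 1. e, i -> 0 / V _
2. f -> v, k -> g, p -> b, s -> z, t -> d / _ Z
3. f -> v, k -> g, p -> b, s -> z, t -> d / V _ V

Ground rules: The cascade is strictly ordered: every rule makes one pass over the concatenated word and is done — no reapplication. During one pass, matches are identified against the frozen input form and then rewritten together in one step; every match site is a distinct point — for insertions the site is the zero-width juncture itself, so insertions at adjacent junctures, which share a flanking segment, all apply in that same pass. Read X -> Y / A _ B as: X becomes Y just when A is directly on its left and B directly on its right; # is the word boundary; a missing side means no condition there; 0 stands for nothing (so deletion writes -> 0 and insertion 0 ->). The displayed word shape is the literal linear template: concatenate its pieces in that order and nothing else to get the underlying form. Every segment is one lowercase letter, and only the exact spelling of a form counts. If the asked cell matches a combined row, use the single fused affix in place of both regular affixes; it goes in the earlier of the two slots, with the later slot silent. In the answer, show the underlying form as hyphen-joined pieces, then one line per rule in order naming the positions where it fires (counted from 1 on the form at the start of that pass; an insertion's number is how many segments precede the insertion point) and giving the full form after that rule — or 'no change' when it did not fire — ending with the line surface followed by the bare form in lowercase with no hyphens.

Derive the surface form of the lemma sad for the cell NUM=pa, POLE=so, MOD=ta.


underlying: sad-i-ek-e
1. e, i -> 0 / V _: fires at position(s) 5: sadike
2. f -> v, k -> g, p -> b, s -> z, t -> d / _ Z: no change
3. f -> v, k -> g, p -> b, s -> z, t -> d / V _ V: fires at position(s) 5: sadige
surface: sadige


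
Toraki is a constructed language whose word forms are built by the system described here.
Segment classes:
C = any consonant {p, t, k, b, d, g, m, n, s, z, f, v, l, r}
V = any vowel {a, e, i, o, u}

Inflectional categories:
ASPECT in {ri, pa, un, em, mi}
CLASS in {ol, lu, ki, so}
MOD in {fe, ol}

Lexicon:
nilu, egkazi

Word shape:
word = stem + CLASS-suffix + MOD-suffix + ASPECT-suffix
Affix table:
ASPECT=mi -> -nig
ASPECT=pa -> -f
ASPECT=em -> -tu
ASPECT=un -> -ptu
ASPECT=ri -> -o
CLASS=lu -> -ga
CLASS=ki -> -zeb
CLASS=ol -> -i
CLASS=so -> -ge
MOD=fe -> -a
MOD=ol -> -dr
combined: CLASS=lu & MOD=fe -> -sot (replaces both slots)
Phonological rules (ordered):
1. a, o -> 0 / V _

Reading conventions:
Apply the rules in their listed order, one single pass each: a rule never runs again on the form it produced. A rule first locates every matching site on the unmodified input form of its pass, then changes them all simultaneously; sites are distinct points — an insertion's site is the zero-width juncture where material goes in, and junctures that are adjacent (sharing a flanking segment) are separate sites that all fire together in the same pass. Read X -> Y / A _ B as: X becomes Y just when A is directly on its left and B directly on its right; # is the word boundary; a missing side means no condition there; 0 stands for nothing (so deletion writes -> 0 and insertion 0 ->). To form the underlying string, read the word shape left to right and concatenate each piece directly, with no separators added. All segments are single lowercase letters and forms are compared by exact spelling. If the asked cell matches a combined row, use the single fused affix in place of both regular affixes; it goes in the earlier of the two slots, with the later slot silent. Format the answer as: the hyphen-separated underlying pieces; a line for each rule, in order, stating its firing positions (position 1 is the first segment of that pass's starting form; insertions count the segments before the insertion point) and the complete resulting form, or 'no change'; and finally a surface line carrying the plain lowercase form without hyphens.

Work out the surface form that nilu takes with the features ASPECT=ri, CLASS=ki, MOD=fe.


underlying: nilu-zeb-a-o
1. a, o -> 0 / V _: fires at position(s) 9: niluzeba
surface: niluzeba


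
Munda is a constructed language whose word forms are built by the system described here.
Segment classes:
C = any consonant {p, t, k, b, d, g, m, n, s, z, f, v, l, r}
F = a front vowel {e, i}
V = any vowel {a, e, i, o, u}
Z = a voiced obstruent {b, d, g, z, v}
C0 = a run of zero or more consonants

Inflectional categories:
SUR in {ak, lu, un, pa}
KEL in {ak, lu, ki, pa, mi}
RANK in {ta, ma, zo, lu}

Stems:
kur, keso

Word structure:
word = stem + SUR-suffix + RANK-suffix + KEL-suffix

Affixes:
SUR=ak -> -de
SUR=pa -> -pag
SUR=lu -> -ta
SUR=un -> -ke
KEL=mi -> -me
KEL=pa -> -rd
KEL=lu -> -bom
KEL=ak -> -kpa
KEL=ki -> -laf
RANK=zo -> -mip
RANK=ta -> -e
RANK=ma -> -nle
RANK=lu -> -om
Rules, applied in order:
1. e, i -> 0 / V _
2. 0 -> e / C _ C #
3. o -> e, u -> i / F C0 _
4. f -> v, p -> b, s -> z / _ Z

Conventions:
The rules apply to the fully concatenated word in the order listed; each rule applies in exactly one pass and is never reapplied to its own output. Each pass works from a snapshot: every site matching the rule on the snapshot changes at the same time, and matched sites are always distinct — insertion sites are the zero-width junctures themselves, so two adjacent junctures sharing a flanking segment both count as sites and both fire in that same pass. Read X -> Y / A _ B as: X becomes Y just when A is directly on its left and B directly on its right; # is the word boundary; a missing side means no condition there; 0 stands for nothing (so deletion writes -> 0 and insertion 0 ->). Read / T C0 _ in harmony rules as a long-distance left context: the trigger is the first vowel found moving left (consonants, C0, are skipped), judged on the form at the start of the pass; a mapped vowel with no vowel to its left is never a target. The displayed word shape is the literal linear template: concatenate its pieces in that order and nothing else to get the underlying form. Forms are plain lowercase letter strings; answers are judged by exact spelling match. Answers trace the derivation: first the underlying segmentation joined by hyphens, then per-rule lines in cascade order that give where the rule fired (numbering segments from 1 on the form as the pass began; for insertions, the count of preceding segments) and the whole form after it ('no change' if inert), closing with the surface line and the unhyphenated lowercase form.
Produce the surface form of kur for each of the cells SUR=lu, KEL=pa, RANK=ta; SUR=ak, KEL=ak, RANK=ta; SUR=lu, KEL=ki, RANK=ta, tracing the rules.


cell SUR=lu, KEL=pa, RANK=ta:
underlying: kur-ta-e-rd
1. e, i -> 0 / V _: fires at position(s) 6: kurtard
2. 0 -> e / C _ C #: inserts after position(s) 6: kurtared
3. o -> e, u -> i / F C0 _: no change
4. f -> v, p -> b, s -> z / _ Z: no change
surface: kurtared

cell SUR=ak, KEL=ak, RANK=ta:
underlying: kur-de-e-kpa
1. e, i -> 0 / V _: fires at position(s) 6: kurdekpa
2. 0 -> e / C _ C #: no change
3. o -> e, u -> i / F C0 _: no change
4. f -> v, p -> b, s -> z / _ Z: no change
surface: kurdekpa

cell SUR=lu, KEL=ki, RANK=ta:
underlying: kur-ta-e-laf
1. e, i -> 0 / V _: fires at position(s) 6: kurtalaf
2. 0 -> e / C _ C #: no change
3. o -> e, u -> i / F C0 _: no change
4. f -> v, p -> b, s -> z / _ Z: no change
surface: kurtalaf


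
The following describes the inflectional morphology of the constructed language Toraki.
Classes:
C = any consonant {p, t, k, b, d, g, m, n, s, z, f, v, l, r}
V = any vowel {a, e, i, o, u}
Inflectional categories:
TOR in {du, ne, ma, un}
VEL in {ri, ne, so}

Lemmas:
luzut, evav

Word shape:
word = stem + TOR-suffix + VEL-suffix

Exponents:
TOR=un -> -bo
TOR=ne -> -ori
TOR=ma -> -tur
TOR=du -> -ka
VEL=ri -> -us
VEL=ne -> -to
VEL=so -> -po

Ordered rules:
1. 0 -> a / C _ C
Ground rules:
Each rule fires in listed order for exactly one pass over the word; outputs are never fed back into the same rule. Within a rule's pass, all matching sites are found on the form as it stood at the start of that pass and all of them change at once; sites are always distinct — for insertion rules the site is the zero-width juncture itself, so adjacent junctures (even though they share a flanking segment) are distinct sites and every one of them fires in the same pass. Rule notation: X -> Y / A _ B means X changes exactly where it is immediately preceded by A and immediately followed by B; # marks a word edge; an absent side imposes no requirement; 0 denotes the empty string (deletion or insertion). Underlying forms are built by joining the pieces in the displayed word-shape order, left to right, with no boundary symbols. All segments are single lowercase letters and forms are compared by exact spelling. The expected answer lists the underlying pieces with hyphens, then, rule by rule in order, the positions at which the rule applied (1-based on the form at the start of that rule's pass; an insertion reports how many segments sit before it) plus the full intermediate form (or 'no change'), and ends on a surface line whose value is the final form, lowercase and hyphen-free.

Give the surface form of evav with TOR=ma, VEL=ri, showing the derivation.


underlying: evav-tur-us
1. 0 -> a / C _ C: inserts after position(s) 4: evavaturus
surface: evavaturus


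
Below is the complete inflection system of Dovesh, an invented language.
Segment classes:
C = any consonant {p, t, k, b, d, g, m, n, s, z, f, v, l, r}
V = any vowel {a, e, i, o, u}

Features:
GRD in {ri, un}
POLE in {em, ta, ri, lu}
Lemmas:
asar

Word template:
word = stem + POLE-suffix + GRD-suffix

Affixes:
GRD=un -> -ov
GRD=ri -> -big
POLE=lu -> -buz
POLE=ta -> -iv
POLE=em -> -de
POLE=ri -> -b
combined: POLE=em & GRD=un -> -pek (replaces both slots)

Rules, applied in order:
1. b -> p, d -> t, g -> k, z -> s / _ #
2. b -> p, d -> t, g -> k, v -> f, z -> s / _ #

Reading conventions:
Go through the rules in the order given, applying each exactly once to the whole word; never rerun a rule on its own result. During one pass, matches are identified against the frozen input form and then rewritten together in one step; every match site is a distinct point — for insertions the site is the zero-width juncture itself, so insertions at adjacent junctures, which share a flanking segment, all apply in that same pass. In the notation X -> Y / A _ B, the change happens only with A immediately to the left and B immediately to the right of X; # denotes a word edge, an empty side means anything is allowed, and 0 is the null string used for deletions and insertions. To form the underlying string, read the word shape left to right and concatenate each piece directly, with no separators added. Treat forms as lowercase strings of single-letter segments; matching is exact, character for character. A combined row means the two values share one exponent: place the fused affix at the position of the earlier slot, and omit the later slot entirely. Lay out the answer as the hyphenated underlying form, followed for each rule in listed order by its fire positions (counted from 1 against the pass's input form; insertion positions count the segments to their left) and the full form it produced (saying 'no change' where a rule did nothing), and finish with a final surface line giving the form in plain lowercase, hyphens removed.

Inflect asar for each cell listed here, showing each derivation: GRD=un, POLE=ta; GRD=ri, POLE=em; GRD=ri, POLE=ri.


cell GRD=un, POLE=ta:
underlying: asar-iv-ov
1. b -> p, d -> t, g -> k, z -> s / _ #: no change
2. b -> p, d -> t, g -> k, v -> f, z -> s / _ #: fires at position(s) 8: asarivof
surface: asarivof

cell GRD=ri, POLE=em:
underlying: asar-de-big
1. b -> p, d -> t, g -> k, z -> s / _ #: fires at position(s) 9: asardebik
2. b -> p, d -> t, g -> k, v -> f, z -> s / _ #: no change
surface: asardebik

cell GRD=ri, POLE=ri:
underlying: asar-b-big
1. b -> p, d -> t, g -> k, z -> s / _ #: fires at position(s) 8: asarbbik
2. b -> p, d -> t, g -> k, v -> f, z -> s / _ #: no change
surface: asarbbik


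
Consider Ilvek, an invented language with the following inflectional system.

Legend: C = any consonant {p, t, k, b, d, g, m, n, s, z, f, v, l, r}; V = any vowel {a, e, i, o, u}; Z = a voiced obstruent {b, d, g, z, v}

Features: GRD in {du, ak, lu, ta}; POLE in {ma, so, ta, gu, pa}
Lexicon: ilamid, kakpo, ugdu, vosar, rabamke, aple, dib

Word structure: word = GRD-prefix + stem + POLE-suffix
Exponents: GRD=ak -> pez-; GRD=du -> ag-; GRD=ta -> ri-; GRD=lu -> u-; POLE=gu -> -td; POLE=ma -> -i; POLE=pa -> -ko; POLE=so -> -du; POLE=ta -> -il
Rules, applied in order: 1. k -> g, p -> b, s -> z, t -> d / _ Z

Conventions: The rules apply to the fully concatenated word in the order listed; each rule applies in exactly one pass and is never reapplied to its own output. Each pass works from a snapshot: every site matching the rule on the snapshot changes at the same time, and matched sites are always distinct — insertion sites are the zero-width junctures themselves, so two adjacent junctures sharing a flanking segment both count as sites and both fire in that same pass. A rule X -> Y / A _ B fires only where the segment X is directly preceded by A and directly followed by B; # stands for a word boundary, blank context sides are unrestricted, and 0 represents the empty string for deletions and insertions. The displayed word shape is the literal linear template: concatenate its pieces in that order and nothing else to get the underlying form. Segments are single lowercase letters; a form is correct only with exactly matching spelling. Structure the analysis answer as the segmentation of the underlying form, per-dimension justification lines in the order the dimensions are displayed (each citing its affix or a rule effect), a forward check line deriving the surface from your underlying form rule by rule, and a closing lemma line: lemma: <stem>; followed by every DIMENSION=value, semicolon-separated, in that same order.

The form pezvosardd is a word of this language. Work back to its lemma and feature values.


underlying: pez-vosar-td
GRD=ak - signalled by the affix pez-
POLE=gu - signalled by the affix -td
check: pezvosartd -> pezvosardd
lemma: vosar; GRD=ak; POLE=gu


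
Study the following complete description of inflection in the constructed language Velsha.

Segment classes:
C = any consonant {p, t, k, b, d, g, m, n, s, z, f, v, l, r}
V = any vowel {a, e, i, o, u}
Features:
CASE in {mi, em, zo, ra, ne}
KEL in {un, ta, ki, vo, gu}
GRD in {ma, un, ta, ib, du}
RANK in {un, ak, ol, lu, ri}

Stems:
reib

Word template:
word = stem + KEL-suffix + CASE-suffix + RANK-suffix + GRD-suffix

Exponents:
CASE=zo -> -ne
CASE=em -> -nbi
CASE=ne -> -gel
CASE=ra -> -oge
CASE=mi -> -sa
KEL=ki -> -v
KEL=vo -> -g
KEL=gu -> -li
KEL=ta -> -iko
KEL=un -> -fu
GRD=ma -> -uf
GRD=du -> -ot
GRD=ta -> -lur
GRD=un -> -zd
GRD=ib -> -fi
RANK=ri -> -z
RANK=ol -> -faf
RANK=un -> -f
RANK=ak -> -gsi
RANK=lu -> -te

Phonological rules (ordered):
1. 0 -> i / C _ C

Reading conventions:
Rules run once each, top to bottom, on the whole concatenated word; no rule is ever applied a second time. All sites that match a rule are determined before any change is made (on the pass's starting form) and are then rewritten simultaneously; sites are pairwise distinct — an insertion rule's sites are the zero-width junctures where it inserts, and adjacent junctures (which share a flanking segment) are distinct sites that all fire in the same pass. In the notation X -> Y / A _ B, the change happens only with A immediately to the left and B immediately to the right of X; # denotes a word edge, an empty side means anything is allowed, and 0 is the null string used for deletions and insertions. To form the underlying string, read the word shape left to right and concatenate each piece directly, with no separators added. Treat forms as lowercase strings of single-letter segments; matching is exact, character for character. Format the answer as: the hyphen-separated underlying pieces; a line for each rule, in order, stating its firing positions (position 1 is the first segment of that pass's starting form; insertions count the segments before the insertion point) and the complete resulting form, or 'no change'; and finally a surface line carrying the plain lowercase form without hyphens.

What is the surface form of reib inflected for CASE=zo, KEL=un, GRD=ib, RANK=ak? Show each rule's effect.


underlying: reib-fu-ne-gsi-fi
1. 0 -> i / C _ C: inserts after position(s) 4, 9: reibifunegisifi
surface: reibifunegisifi


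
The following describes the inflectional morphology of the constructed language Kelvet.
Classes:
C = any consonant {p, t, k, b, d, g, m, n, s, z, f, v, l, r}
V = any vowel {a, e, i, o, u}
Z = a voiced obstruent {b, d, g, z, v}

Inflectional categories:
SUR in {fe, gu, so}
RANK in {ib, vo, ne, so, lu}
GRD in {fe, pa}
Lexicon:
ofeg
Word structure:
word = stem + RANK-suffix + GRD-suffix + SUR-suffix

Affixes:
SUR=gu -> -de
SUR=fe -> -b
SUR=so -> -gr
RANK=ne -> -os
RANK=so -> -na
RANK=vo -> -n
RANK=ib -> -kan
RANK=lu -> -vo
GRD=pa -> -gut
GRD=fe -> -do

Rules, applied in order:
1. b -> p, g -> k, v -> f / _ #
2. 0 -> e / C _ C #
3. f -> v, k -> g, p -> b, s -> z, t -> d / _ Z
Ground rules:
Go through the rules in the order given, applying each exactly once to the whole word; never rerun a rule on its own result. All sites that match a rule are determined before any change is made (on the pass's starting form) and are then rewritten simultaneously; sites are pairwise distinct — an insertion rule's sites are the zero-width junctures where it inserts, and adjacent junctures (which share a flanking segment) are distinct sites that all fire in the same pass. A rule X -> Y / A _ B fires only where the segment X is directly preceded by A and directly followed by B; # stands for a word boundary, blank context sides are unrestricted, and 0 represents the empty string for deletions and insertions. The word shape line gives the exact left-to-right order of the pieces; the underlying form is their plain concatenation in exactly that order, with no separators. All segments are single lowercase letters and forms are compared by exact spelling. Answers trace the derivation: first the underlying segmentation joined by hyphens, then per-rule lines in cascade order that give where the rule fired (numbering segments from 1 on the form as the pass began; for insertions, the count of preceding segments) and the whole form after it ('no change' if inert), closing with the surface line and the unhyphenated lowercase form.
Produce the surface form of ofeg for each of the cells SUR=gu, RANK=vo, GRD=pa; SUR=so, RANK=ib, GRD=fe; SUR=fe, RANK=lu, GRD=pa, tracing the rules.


cell SUR=gu, RANK=vo, GRD=pa:
underlying: ofeg-n-gut-de
1. b -> p, g -> k, v -> f / _ #: no change
2. 0 -> e / C _ C #: no change
3. f -> v, k -> g, p -> b, s -> z, t -> d / _ Z: fires at position(s) 8: ofegngudde
surface: ofegngudde

cell SUR=so, RANK=ib, GRD=fe:
underlying: ofeg-kan-do-gr
1. b -> p, g -> k, v -> f / _ #: no change
2. 0 -> e / C _ C #: inserts after position(s) 10: ofegkandoger
3. f -> v, k -> g, p -> b, s -> z, t -> d / _ Z: no change
surface: ofegkandoger

cell SUR=fe, RANK=lu, GRD=pa:
underlying: ofeg-vo-gut-b
1. b -> p, g -> k, v -> f / _ #: fires at position(s) 10: ofegvogutp
2. 0 -> e / C _ C #: inserts after position(s) 9: ofegvogutep
3. f -> v, k -> g, p -> b, s -> z, t -> d / _ Z: no change
surface: ofegvogutep
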